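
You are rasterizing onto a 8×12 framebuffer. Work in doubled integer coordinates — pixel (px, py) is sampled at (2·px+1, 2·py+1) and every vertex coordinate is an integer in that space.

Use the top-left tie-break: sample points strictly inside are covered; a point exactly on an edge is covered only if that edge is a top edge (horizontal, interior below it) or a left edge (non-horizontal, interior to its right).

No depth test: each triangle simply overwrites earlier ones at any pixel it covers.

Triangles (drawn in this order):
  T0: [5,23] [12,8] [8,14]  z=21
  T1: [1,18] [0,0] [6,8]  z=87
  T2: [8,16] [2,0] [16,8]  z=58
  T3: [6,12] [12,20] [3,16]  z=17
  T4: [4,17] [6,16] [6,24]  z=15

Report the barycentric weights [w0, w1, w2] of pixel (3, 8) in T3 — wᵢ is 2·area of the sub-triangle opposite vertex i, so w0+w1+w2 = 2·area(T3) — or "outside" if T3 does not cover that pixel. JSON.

T0:
  2·area = 18  (B↔C swapped to make it positive)
  edge (5, 23)→(8, 14): d=(3,-9) top-left  bias=+0
  edge (8, 14)→(12, 8): d=(4,-6) top-left  bias=+0
  edge (12, 8)→(5, 23): d=(-7,15) right/bottom  bias=-1
    (5,2)@(11, 5): e=[0,-18,36] → .  [on edge]
    (4,5)@(9, 11): e=[0,-6,24] → .  [on edge]
    (4,6)@(9, 13): e=[6,2,10] → X
    (5,6)@(11, 13): e=[24,14,-20] → .
    (4,7)@(9, 15): e=[12,10,-4] → .
    (3,8)@(7, 17): e=[0,6,12] → X  [on edge]
    (4,8)@(9, 17): e=[18,18,-18] → .
    (3,9)@(7, 19): e=[6,14,-2] → .
    (2,11)@(5, 23): e=[0,18,0] → .  [on edge]
  covered (2 px):
    . . . . . . . .
    . . . . . . . .
    . . . . . . . .
    . . . . . . . .
    . . . . . . . .
    . . . . . . . .
    . . . . X . . .
    . . . . . . . .
    . . . X . . . .
    . . . . . . . .
    . . . . . . . .
    . . . . . . . .
T1:
  2·area = 100
  edge (1, 18)→(0, 0): d=(-1,-18) top-left  bias=+0
  edge (0, 0)→(6, 8): d=(6,8) right/bottom  bias=-1
  edge (6, 8)→(1, 18): d=(-5,10) right/bottom  bias=-1
    (0,1)@(1, 3): e=[15,10,75] → X
    (1,1)@(3, 3): e=[51,-6,55] → .
    (0,2)@(1, 5): e=[13,22,65] → X
    (1,2)@(3, 5): e=[49,6,45] → X
    (2,2)@(5, 5): e=[85,-10,25] → .
    (0,3)@(1, 7): e=[11,34,55] → X
    (2,3)@(5, 7): e=[83,2,15] → X
    (3,3)@(7, 7): e=[119,-14,-5] → .
    (0,4)@(1, 9): e=[9,46,45] → X
    (3,4)@(7, 9): e=[117,-2,-15] → .
    (0,5)@(1, 11): e=[7,58,35] → X
    (2,5)@(5, 11): e=[79,26,-5] → .
  covered (15 px):
    . . . . . . . .
    X . . . . . . .
    X X . . . . . .
    X X X . . . . .
    X X X . . . . .
    X X . . . . . .
    X X . . . . . .
    X . . . . . . .
    X . . . . . . .
    . . . . . . . .
    . . . . . . . .
    . . . . . . . .
T2:
  2·area = 176
  edge (8, 16)→(2, 0): d=(-6,-16) top-left  bias=+0
  edge (2, 0)→(16, 8): d=(14,8) right/bottom  bias=-1
  edge (16, 8)→(8, 16): d=(-8,8) right/bottom  bias=-1
    (1,0)@(3, 1): e=[10,6,160] → X
    (2,0)@(5, 1): e=[42,-10,144] → .
    (1,1)@(3, 3): e=[-2,34,144] → .
    (2,1)@(5, 3): e=[30,18,128] → X
    (3,1)@(7, 3): e=[62,2,112] → X
    (4,1)@(9, 3): e=[94,-14,96] → .
    (2,2)@(5, 5): e=[18,46,112] → X
    (4,2)@(9, 5): e=[82,14,80] → X
    (5,2)@(11, 5): e=[114,-2,64] → .
    (2,3)@(5, 7): e=[6,74,96] → X
    (5,3)@(11, 7): e=[102,26,48] → X
    (6,3)@(13, 7): e=[134,10,32] → X
    (7,4)@(15, 9): e=[154,22,0] → .  [on edge]
    (6,5)@(13, 11): e=[110,66,0] → .  [on edge]
    (5,6)@(11, 13): e=[66,110,0] → .  [on edge]
    (4,7)@(9, 15): e=[22,154,0] → .  [on edge]
    (3,8)@(7, 17): e=[-22,198,0] → .  [on edge]
    (2,9)@(5, 19): e=[-66,242,0] → .  [on edge]
    (1,10)@(3, 21): e=[-110,286,0] → .  [on edge]
    (0,11)@(1, 23): e=[-154,330,0] → .  [on edge]
  covered (20 px):
    . X . . . . . .
    . . X X . . . .
    . . X X X . . .
    . . X X X X X .
    . . . X X X X .
    . . . X X X . .
    . . . X X . . .
    . . . . . . . .
    . . . . . . . .
    . . . . . . . .
    . . . . . . . .
    . . . . . . . .
T3:
  2·area = 48
  edge (6, 12)→(12, 20): d=(6,8) right/bottom  bias=-1
  edge (12, 20)→(3, 16): d=(-9,-4) top-left  bias=+0
  edge (3, 16)→(6, 12): d=(3,-4) top-left  bias=+0
    (2,7)@(5, 15): e=[26,17,5] → X
    (3,7)@(7, 15): e=[10,25,13] → X
    (4,7)@(9, 15): e=[-6,33,21] → .
    (2,8)@(5, 17): e=[38,-1,11] → .
    (3,8)@(7, 17): e=[22,7,19] → X
    (4,8)@(9, 17): e=[6,15,27] → X
    (5,8)@(11, 17): e=[-10,23,35] → .
    (3,9)@(7, 19): e=[34,-11,25] → .
    (4,9)@(9, 19): e=[18,-3,33] → .
    (5,9)@(11, 19): e=[2,5,41] → X
    (6,9)@(13, 19): e=[-14,13,49] → .
    (5,10)@(11, 21): e=[14,-13,47] → .
  covered (5 px):
    . . . . . . . .
    . . . . . . . .
    . . . . . . . .
    . . . . . . . .
    . . . . . . . .
    . . . . . . . .
    . . . . . . . .
    . . X X . . . .
    . . . X X . . .
    . . . . . X . .
    . . . . . . . .
    . . . . . . . .
T4:
  2·area = 16
  edge (4, 17)→(6, 16): d=(2,-1) top-left  bias=+0
  edge (6, 16)→(6, 24): d=(0,8) right/bottom  bias=-1
  edge (6, 24)→(4, 17): d=(-2,-7) top-left  bias=+0
    (2,8)@(5, 17): e=[1,8,7] → X
    (3,8)@(7, 17): e=[3,-8,21] → .
    (2,9)@(5, 19): e=[5,8,3] → X
    (3,9)@(7, 19): e=[7,-8,17] → .
    (2,10)@(5, 21): e=[9,8,-1] → .
  covered (2 px):
    . . . . . . . .
    . . . . . . . .
    . . . . . . . .
    . . . . . . . .
    . . . . . . . .
    . . . . . . . .
    . . . . . . . .
    . . . . . . . .
    . . X . . . . .
    . . X . . . . .
    . . . . . . . .
    . . . . . . . .

Result: [7,19,22]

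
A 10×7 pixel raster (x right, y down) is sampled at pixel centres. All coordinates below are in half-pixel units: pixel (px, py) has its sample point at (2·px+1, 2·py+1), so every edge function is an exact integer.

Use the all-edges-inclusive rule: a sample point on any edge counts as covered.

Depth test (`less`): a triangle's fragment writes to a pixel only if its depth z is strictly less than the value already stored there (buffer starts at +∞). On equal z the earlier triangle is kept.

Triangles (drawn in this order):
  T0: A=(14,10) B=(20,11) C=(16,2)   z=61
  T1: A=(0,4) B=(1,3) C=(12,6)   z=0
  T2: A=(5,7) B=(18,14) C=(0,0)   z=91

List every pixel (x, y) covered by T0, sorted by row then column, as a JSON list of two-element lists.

T0:
  2·area = 50  (B↔C swapped to make it positive)
  edge (14, 10)→(16, 2): d=(2,-8) inclusive
  edge (16, 2)→(20, 11): d=(4,9) inclusive
  edge (20, 11)→(14, 10): d=(-6,-1) inclusive
    (8,2)@(17, 5): e=[14,3,33] → █
    (9,2)@(19, 5): e=[30,-15,35] → ·
    (7,3)@(15, 7): e=[2,29,19] → █
    (9,3)@(19, 7): e=[34,-7,23] → ·
    (7,4)@(15, 9): e=[6,37,7] → █
    (9,4)@(19, 9): e=[38,1,11] → █
    (7,5)@(15, 11): e=[10,45,-5] → ·
    (8,5)@(17, 11): e=[26,27,-3] → ·
    (9,5)@(19, 11): e=[42,9,-1] → ·
  covered (6 px):
    · · · · · · · · · ·
    · · · · · · · · · ·
    · · · · · · · · █ ·
    · · · · · · · █ █ ·
    · · · · · · · █ █ █
    · · · · · · · · · ·
    · · · · · · · · · ·
T1:
  2·area = 14
  edge (0, 4)→(1, 3): d=(1,-1) inclusive
  edge (1, 3)→(12, 6): d=(11,3) inclusive
  edge (12, 6)→(0, 4): d=(-12,-2) inclusive
    (1,0)@(3, 1): e=[0,-28,42] → ·  [on edge]
    (0,1)@(1, 3): e=[0,0,14] → █  [on edge]
    (1,1)@(3, 3): e=[2,-6,18] → ·
    (0,2)@(1, 5): e=[2,22,-10] → ·
    (3,2)@(7, 5): e=[8,4,2] → █
    (4,2)@(9, 5): e=[10,-2,6] → ·
    (3,3)@(7, 7): e=[10,26,-22] → ·
  covered (2 px):
    · · · · · · · · · ·
    █ · · · · · · · · ·
    · · · █ · · · · · ·
    · · · · · · · · · ·
    · · · · · · · · · ·
    · · · · · · · · · ·
    · · · · · · · · · ·
T2:
  2·area = 56  (B↔C swapped to make it positive)
  edge (5, 7)→(0, 0): d=(-5,-7) inclusive
  edge (0, 0)→(18, 14): d=(18,14) inclusive
  edge (18, 14)→(5, 7): d=(-13,-7) inclusive
    (0,0)@(1, 1): e=[2,4,50] → █
    (1,0)@(3, 1): e=[16,-24,64] → ·
    (0,1)@(1, 3): e=[-8,40,24] → ·
    (1,1)@(3, 3): e=[6,12,38] → █
    (2,1)@(5, 3): e=[20,-16,52] → ·
    (1,2)@(3, 5): e=[-4,48,12] → ·
    (2,2)@(5, 5): e=[10,20,26] → █
    (3,2)@(7, 5): e=[24,-8,40] → ·
    (2,3)@(5, 7): e=[0,56,0] → █  [on edge]
    (3,3)@(7, 7): e=[14,28,14] → █
    (4,3)@(9, 7): e=[28,0,28] → █  [on edge]
    (5,3)@(11, 7): e=[42,-28,42] → ·
  covered (9 px):
    █ · · · · · · · · ·
    · █ · · · · · · · ·
    · · █ · · · · · · ·
    · · █ █ █ · · · · ·
    · · · · █ █ · · · ·
    · · · · · · █ · · ·
    · · · · · · · · · ·

Result: [[8,2],[7,3],[8,3],[7,4],[8,4],[9,4]]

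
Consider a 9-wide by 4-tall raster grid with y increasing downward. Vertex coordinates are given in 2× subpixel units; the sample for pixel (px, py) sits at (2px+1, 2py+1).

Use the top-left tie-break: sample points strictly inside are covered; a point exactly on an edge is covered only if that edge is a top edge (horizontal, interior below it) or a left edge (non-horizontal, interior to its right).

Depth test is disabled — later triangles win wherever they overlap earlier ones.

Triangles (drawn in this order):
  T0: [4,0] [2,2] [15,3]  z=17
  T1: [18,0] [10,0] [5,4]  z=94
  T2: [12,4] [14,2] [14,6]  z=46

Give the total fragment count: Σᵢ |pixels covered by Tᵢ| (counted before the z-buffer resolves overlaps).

T0:
  2·area = 28  (B↔C swapped to make it positive)
  edge (4, 0)→(15, 3): d=(11,3) right/bottom  bias=-1
  edge (15, 3)→(2, 2): d=(-13,-1) top-left  bias=+0
  edge (2, 2)→(4, 0): d=(2,-2) top-left  bias=+0
    (1,0)@(3, 1): e=[14,14,0] → █  [on edge]
    (2,0)@(5, 1): e=[8,16,4] → █
    (3,0)@(7, 1): e=[2,18,8] → █
    (4,0)@(9, 1): e=[-4,20,12] → ·
    (0,1)@(1, 3): e=[42,-14,0] → ·  [on edge]
    (1,1)@(3, 3): e=[36,-12,4] → ·
    (2,1)@(5, 3): e=[30,-10,8] → ·
    (3,1)@(7, 3): e=[24,-8,12] → ·
    (7,1)@(15, 3): e=[0,0,28] → ·  [on edge]
  covered (3 px):
    · █ █ █ · · · · ·
    · · · · · · · · ·
    · · · · · · · · ·
    · · · · · · · · ·
T1:
  2·area = 32  (B↔C swapped to make it positive)
  edge (18, 0)→(5, 4): d=(-13,4) right/bottom  bias=-1
  edge (5, 4)→(10, 0): d=(5,-4) top-left  bias=+0
  edge (10, 0)→(18, 0): d=(8,0) top-left  bias=+0
    (4,0)@(9, 1): e=[23,1,8] → █
    (5,0)@(11, 1): e=[15,9,8] → █
    (6,0)@(13, 1): e=[7,17,8] → █
    (7,0)@(15, 1): e=[-1,25,8] → ·
    (3,1)@(7, 3): e=[5,3,24] → █
    (4,1)@(9, 3): e=[-3,11,24] → ·
    (5,1)@(11, 3): e=[-11,19,24] → ·
    (6,1)@(13, 3): e=[-19,27,24] → ·
    (3,2)@(7, 5): e=[-21,13,40] → ·
  covered (4 px):
    · · · · █ █ █ · ·
    · · · █ · · · · ·
    · · · · · · · · ·
    · · · · · · · · ·
T2:
  2·area = 8
  edge (12, 4)→(14, 2): d=(2,-2) top-left  bias=+0
  edge (14, 2)→(14, 6): d=(0,4) right/bottom  bias=-1
  edge (14, 6)→(12, 4): d=(-2,-2) top-left  bias=+0
    (4,0)@(9, 1): e=[-12,20,0] → ·  [on edge]
    (7,0)@(15, 1): e=[0,-4,12] → ·  [on edge]
    (5,1)@(11, 3): e=[-4,12,0] → ·  [on edge]
    (6,1)@(13, 3): e=[0,4,4] → █  [on edge]
    (7,1)@(15, 3): e=[4,-4,8] → ·
    (5,2)@(11, 5): e=[0,12,-4] → ·  [on edge]
    (6,2)@(13, 5): e=[4,4,0] → █  [on edge]
    (7,2)@(15, 5): e=[8,-4,4] → ·
    (4,3)@(9, 7): e=[0,20,-12] → ·  [on edge]
    (6,3)@(13, 7): e=[8,4,-4] → ·
    (7,3)@(15, 7): e=[12,-4,0] → ·  [on edge]
  covered (2 px):
    · · · · · · · · ·
    · · · · · · █ · ·
    · · · · · · █ · ·
    · · · · · · · · ·

Final: 9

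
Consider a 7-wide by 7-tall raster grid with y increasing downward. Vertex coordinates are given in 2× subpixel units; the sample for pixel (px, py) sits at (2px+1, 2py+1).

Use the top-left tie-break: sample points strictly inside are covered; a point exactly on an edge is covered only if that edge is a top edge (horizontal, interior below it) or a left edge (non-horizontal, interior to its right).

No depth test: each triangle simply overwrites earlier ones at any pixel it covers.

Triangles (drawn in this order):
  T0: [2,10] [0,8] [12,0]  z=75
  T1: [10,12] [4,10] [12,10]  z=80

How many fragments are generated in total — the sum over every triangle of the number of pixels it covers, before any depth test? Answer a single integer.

T0:
  2·area = 40
  edge (2, 10)→(0, 8): d=(-2,-2) top-left  bias=+0
  edge (0, 8)→(12, 0): d=(12,-8) top-left  bias=+0
  edge (12, 0)→(2, 10): d=(-10,10) right/bottom  bias=-1
    (5,0)@(11, 1): e=[36,4,0] → ·  [on edge]
    (4,1)@(9, 3): e=[28,12,0] → ·  [on edge]
    (2,2)@(5, 5): e=[16,4,20] → #
    (3,2)@(7, 5): e=[20,20,0] → ·  [on edge]
    (1,3)@(3, 7): e=[8,12,20] → #
    (2,3)@(5, 7): e=[12,28,0] → ·  [on edge]
    (0,4)@(1, 9): e=[0,20,20] → #  [on edge]
    (1,4)@(3, 9): e=[4,36,0] → ·  [on edge]
    (0,5)@(1, 11): e=[-4,44,0] → ·  [on edge]
    (1,5)@(3, 11): e=[0,60,-20] → ·  [on edge]
    (2,6)@(5, 13): e=[0,100,-60] → ·  [on edge]
  covered (3 px):
    · · · · · · ·
    · · · · · · ·
    · · # · · · ·
    · # · · · · ·
    # · · · · · ·
    · · · · · · ·
    · · · · · · ·
T1:
  2·area = 16
  edge (10, 12)→(4, 10): d=(-6,-2) top-left  bias=+0
  edge (4, 10)→(12, 10): d=(8,0) top-left  bias=+0
  edge (12, 10)→(10, 12): d=(-2,2) right/bottom  bias=-1
    (0,4)@(1, 9): e=[0,-8,24] → ·  [on edge]
    (6,4)@(13, 9): e=[24,-8,0] → ·  [on edge]
    (3,5)@(7, 11): e=[0,8,8] → #  [on edge]
    (4,5)@(9, 11): e=[4,8,4] → #
    (5,5)@(11, 11): e=[8,8,0] → ·  [on edge]
    (3,6)@(7, 13): e=[-12,24,4] → ·
    (4,6)@(9, 13): e=[-8,24,0] → ·  [on edge]
    (6,6)@(13, 13): e=[0,24,-8] → ·  [on edge]
  covered (2 px):
    · · · · · · ·
    · · · · · · ·
    · · · · · · ·
    · · · · · · ·
    · · · · · · ·
    · · · # # · ·
    · · · · · · ·

Final: 5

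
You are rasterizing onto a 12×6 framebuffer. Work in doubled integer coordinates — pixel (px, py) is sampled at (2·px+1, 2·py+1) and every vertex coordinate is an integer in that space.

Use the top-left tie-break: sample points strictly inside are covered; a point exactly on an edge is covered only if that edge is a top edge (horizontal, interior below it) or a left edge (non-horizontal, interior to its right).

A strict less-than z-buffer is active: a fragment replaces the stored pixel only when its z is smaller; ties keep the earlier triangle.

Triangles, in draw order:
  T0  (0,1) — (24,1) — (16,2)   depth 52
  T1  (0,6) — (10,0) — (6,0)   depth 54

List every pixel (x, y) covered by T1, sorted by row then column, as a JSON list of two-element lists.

T0:
  2·area = 24
  edge (0, 1)→(24, 1): d=(24,0) top-left  bias=+0
  edge (24, 1)→(16, 2): d=(-8,1) right/bottom  bias=-1
  edge (16, 2)→(0, 1): d=(-16,-1) top-left  bias=+0
    (0,0)@(1, 1): e=[0,23,1] → #  [on edge]
    (1,0)@(3, 1): e=[0,21,3] → #  [on edge]
    (2,0)@(5, 1): e=[0,19,5] → #  [on edge]
    (3,0)@(7, 1): e=[0,17,7] → #  [on edge]
    (4,0)@(9, 1): e=[0,15,9] → #  [on edge]
    (5,0)@(11, 1): e=[0,13,11] → #  [on edge]
    (6,0)@(13, 1): e=[0,11,13] → #  [on edge]
    (7,0)@(15, 1): e=[0,9,15] → #  [on edge]
    (8,0)@(17, 1): e=[0,7,17] → #  [on edge]
    (9,0)@(19, 1): e=[0,5,19] → #  [on edge]
    (10,0)@(21, 1): e=[0,3,21] → #  [on edge]
    (11,0)@(23, 1): e=[0,1,23] → #  [on edge]
  covered (12 px):
    # # # # # # # # # # # #
    · · · · · · · · · · · ·
    · · · · · · · · · · · ·
    · · · · · · · · · · · ·
    · · · · · · · · · · · ·
    · · · · · · · · · · · ·
T1:
  2·area = 24  (B↔C swapped to make it positive)
  edge (0, 6)→(6, 0): d=(6,-6) top-left  bias=+0
  edge (6, 0)→(10, 0): d=(4,0) top-left  bias=+0
  edge (10, 0)→(0, 6): d=(-10,6) right/bottom  bias=-1
    (2,0)@(5, 1): e=[0,4,20] → #  [on edge]
    (3,0)@(7, 1): e=[12,4,8] → #
    (4,0)@(9, 1): e=[24,4,-4] → ·
    (1,1)@(3, 3): e=[0,12,12] → #  [on edge]
    (2,1)@(5, 3): e=[12,12,0] → ·  [on edge]
    (3,1)@(7, 3): e=[24,12,-12] → ·
    (0,2)@(1, 5): e=[0,20,4] → #  [on edge]
    (1,2)@(3, 5): e=[12,20,-8] → ·
    (0,3)@(1, 7): e=[12,28,-16] → ·
  covered (4 px):
    · · # # · · · · · · · ·
    · # · · · · · · · · · ·
    # · · · · · · · · · · ·
    · · · · · · · · · · · ·
    · · · · · · · · · · · ·
    · · · · · · · · · · · ·

Answer: [[2,0],[3,0],[1,1],[0,2]]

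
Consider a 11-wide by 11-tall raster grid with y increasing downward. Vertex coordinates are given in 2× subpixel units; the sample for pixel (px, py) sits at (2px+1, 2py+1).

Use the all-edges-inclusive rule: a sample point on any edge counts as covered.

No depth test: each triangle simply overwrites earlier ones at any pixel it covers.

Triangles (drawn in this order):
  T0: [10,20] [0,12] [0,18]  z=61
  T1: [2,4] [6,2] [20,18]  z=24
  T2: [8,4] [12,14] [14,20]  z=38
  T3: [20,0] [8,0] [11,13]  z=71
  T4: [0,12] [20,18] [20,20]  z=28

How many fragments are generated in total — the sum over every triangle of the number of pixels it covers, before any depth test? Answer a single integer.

T0:
  2·area = 60  (B↔C swapped to make it positive)
  edge (10, 20)→(0, 18): d=(-10,-2) inclusive
  edge (0, 18)→(0, 12): d=(0,-6) inclusive
  edge (0, 12)→(10, 20): d=(10,8) inclusive
    (0,6)@(1, 13): e=[52,6,2] → █
    (1,6)@(3, 13): e=[56,18,-14] → ·
    (0,7)@(1, 15): e=[32,6,22] → █
    (1,7)@(3, 15): e=[36,18,6] → █
    (2,7)@(5, 15): e=[40,30,-10] → ·
    (0,8)@(1, 17): e=[12,6,42] → █
    (2,8)@(5, 17): e=[20,30,10] → █
    (3,8)@(7, 17): e=[24,42,-6] → ·
    (0,9)@(1, 19): e=[-8,6,62] → ·
    (1,9)@(3, 19): e=[-4,18,46] → ·
    (2,9)@(5, 19): e=[0,30,30] → █  [on edge]
    (3,9)@(7, 19): e=[4,42,14] → █
    (7,10)@(15, 21): e=[0,90,-30] → ·  [on edge]
  covered (8 px):
    · · · · · · · · · · ·
    · · · · · · · · · · ·
    · · · · · · · · · · ·
    · · · · · · · · · · ·
    · · · · · · · · · · ·
    · · · · · · · · · · ·
    █ · · · · · · · · · ·
    █ █ · · · · · · · · ·
    █ █ █ · · · · · · · ·
    · · █ █ · · · · · · ·
    · · · · · · · · · · ·
T1:
  2·area = 92
  edge (2, 4)→(6, 2): d=(4,-2) inclusive
  edge (6, 2)→(20, 18): d=(14,16) inclusive
  edge (20, 18)→(2, 4): d=(-18,-14) inclusive
    (2,1)@(5, 3): e=[2,30,60] → █
    (3,1)@(7, 3): e=[6,-2,88] → ·
    (2,2)@(5, 5): e=[10,58,24] → █
    (3,2)@(7, 5): e=[14,26,52] → █
    (4,2)@(9, 5): e=[18,-6,80] → ·
    (2,3)@(5, 7): e=[18,86,-12] → ·
    (3,3)@(7, 7): e=[22,54,16] → █
    (4,3)@(9, 7): e=[26,22,44] → █
    (5,3)@(11, 7): e=[30,-10,72] → ·
    (3,4)@(7, 9): e=[30,82,-20] → ·
    (4,4)@(9, 9): e=[34,50,8] → █
    (5,4)@(11, 9): e=[38,18,36] → █
    (5,5)@(11, 11): e=[46,46,0] → █  [on edge]
  covered (12 px):
    · · · · · · · · · · ·
    · · █ · · · · · · · ·
    · · █ █ · · · · · · ·
    · · · █ █ · · · · · ·
    · · · · █ █ · · · · ·
    · · · · · █ █ · · · ·
    · · · · · · · █ · · ·
    · · · · · · · · █ · ·
    · · · · · · · · · █ ·
    · · · · · · · · · · ·
    · · · · · · · · · · ·
T2:
  2·area = 4
  edge (8, 4)→(12, 14): d=(4,10) inclusive
  edge (12, 14)→(14, 20): d=(2,6) inclusive
  edge (14, 20)→(8, 4): d=(-6,-16) inclusive
    (4,2)@(9, 5): e=[-6,0,10] → ·  [on edge]
    (5,5)@(11, 11): e=[-2,0,6] → ·  [on edge]
    (6,8)@(13, 17): e=[2,0,2] → █  [on edge]
    (7,8)@(15, 17): e=[-18,-12,34] → ·
    (6,9)@(13, 19): e=[10,4,-10] → ·
  covered (1 px):
    · · · · · · · · · · ·
    · · · · · · · · · · ·
    · · · · · · · · · · ·
    · · · · · · · · · · ·
    · · · · · · · · · · ·
    · · · · · · · · · · ·
    · · · · · · · · · · ·
    · · · · · · · · · · ·
    · · · · · · █ · · · ·
    · · · · · · · · · · ·
    · · · · · · · · · · ·
T3:
  2·area = 156  (B↔C swapped to make it positive)
  edge (20, 0)→(11, 13): d=(-9,13) inclusive
  edge (11, 13)→(8, 0): d=(-3,-13) inclusive
  edge (8, 0)→(20, 0): d=(12,0) inclusive
    (4,0)@(9, 1): e=[134,10,12] → █
    (5,0)@(11, 1): e=[108,36,12] → █
    (6,0)@(13, 1): e=[82,62,12] → █
    (7,0)@(15, 1): e=[56,88,12] → █
    (8,0)@(17, 1): e=[30,114,12] → █
    (9,0)@(19, 1): e=[4,140,12] → █
    (10,0)@(21, 1): e=[-22,166,12] → ·
    (4,1)@(9, 3): e=[116,4,36] → █
    (9,1)@(19, 3): e=[-14,134,36] → ·
    (4,2)@(9, 5): e=[98,-2,60] → ·
    (5,2)@(11, 5): e=[72,24,60] → █
    (8,2)@(17, 5): e=[-6,102,60] → ·
    (5,6)@(11, 13): e=[0,0,156] → █  [on edge]
  covered (21 px):
    · · · · █ █ █ █ █ █ ·
    · · · · █ █ █ █ █ · ·
    · · · · · █ █ █ · · ·
    · · · · · █ █ █ · · ·
    · · · · · █ █ · · · ·
    · · · · · █ · · · · ·
    · · · · · █ · · · · ·
    · · · · · · · · · · ·
    · · · · · · · · · · ·
    · · · · · · · · · · ·
    · · · · · · · · · · ·
T4:
  2·area = 40
  edge (0, 12)→(20, 18): d=(20,6) inclusive
  edge (20, 18)→(20, 20): d=(0,2) inclusive
  edge (20, 20)→(0, 12): d=(-20,-8) inclusive
    (1,6)@(3, 13): e=[2,34,4] → █
    (2,6)@(5, 13): e=[-10,30,20] → ·
    (1,7)@(3, 15): e=[42,34,-36] → ·
    (4,7)@(9, 15): e=[6,22,12] → █
    (5,7)@(11, 15): e=[-6,18,28] → ·
    (4,8)@(9, 17): e=[46,22,-28] → ·
    (6,8)@(13, 17): e=[22,14,4] → █
    (7,8)@(15, 17): e=[10,10,20] → █
    (8,8)@(17, 17): e=[-2,6,36] → ·
    (6,9)@(13, 19): e=[62,14,-36] → ·
    (7,9)@(15, 19): e=[50,10,-20] → ·
    (9,9)@(19, 19): e=[26,2,12] → █
  covered (5 px):
    · · · · · · · · · · ·
    · · · · · · · · · · ·
    · · · · · · · · · · ·
    · · · · · · · · · · ·
    · · · · · · · · · · ·
    · · · · · · · · · · ·
    · █ · · · · · · · · ·
    · · · · █ · · · · · ·
    · · · · · · █ █ · · ·
    · · · · · · · · · █ ·
    · · · · · · · · · · ·

Final: 47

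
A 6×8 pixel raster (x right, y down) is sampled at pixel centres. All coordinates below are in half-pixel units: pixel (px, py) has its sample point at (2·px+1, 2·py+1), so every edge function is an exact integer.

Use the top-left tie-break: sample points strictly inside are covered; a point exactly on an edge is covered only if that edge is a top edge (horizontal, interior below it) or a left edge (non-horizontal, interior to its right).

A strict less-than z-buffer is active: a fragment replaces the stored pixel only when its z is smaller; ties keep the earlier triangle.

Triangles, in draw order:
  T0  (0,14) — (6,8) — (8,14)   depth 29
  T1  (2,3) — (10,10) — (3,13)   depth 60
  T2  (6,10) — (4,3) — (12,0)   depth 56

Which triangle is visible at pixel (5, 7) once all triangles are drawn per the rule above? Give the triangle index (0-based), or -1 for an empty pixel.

T0:
  2·area = 48
  edge (0, 14)→(6, 8): d=(6,-6) top-left  bias=+0
  edge (6, 8)→(8, 14): d=(2,6) right/bottom  bias=-1
  edge (8, 14)→(0, 14): d=(-8,0) right/bottom  bias=-1
    (5,1)@(11, 3): e=[0,-40,88] → ·  [on edge]
    (2,2)@(5, 5): e=[-24,0,72] → ·  [on edge]
    (4,2)@(9, 5): e=[0,-24,72] → ·  [on edge]
    (3,3)@(7, 7): e=[0,-8,56] → ·  [on edge]
    (2,4)@(5, 9): e=[0,8,40] → #  [on edge]
    (3,4)@(7, 9): e=[12,-4,40] → ·
    (1,5)@(3, 11): e=[0,24,24] → #  [on edge]
    (3,5)@(7, 11): e=[24,0,24] → ·  [on edge]
    (0,6)@(1, 13): e=[0,40,8] → #  [on edge]
    (3,6)@(7, 13): e=[36,4,8] → #
    (4,6)@(9, 13): e=[48,-8,8] → ·
    (0,7)@(1, 15): e=[12,44,-8] → ·
  covered (7 px):
    · · · · · ·
    · · · · · ·
    · · · · · ·
    · · · · · ·
    · · # · · ·
    · # # · · ·
    # # # # · ·
    · · · · · ·
T1:
  2·area = 73
  edge (2, 3)→(10, 10): d=(8,7) right/bottom  bias=-1
  edge (10, 10)→(3, 13): d=(-7,3) right/bottom  bias=-1
  edge (3, 13)→(2, 3): d=(-1,-10) top-left  bias=+0
    (1,2)@(3, 5): e=[9,56,8] → #
    (2,2)@(5, 5): e=[-5,50,28] → ·
    (1,3)@(3, 7): e=[25,42,6] → #
    (2,3)@(5, 7): e=[11,36,26] → #
    (3,3)@(7, 7): e=[-3,30,46] → ·
    (1,4)@(3, 9): e=[41,28,4] → #
    (3,4)@(7, 9): e=[13,16,44] → #
    (4,4)@(9, 9): e=[-1,10,64] → ·
    (1,5)@(3, 11): e=[57,14,2] → #
    (4,5)@(9, 11): e=[15,-4,62] → ·
    (1,6)@(3, 13): e=[73,0,0] → ·  [on edge]
    (2,6)@(5, 13): e=[59,-6,20] → ·
  covered (9 px):
    · · · · · ·
    · · · · · ·
    · # · · · ·
    · # # · · ·
    · # # # · ·
    · # # # · ·
    · · · · · ·
    · · · · · ·
T2:
  2·area = 62
  edge (6, 10)→(4, 3): d=(-2,-7) top-left  bias=+0
  edge (4, 3)→(12, 0): d=(8,-3) top-left  bias=+0
  edge (12, 0)→(6, 10): d=(-6,10) right/bottom  bias=-1
    (5,0)@(11, 1): e=[53,5,4] → #
    (2,1)@(5, 3): e=[7,3,52] → #
    (3,1)@(7, 3): e=[21,9,32] → #
    (4,1)@(9, 3): e=[35,15,12] → #
    (5,1)@(11, 3): e=[49,21,-8] → ·
    (2,2)@(5, 5): e=[3,19,40] → #
    (4,2)@(9, 5): e=[31,31,0] → ·  [on edge]
    (2,3)@(5, 7): e=[-1,35,28] → ·
    (3,3)@(7, 7): e=[13,41,8] → #
    (4,3)@(9, 7): e=[27,47,-12] → ·
    (3,4)@(7, 9): e=[9,57,-4] → ·
    (1,7)@(3, 15): e=[-31,93,0] → ·  [on edge]
  covered (7 px):
    · · · · · #
    · · # # # ·
    · · # # · ·
    · · · # · ·
    · · · · · ·
    · · · · · ·
    · · · · · ·
    · · · · · ·

Z-buffer (winner per pixel, '.' = empty):
  . . . . . 2
  . . 2 2 2 .
  . 1 2 2 . .
  . 1 1 2 . .
  . 1 0 1 . .
  . 0 0 1 . .
  0 0 0 0 . .
  . . . . . .

Answer: -1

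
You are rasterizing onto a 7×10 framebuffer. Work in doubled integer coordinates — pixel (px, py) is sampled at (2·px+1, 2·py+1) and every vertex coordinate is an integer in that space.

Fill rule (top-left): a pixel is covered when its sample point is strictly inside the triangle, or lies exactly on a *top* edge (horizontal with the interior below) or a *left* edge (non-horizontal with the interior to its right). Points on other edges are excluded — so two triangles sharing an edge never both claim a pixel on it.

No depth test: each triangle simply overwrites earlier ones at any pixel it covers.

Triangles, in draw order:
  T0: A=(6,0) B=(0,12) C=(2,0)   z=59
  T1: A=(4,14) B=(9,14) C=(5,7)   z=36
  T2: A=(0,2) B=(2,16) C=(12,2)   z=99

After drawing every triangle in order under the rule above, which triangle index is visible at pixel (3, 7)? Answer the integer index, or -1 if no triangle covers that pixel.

T0:
  2·area = 48
  edge (6, 0)→(0, 12): d=(-6,12) right/bottom  bias=-1
  edge (0, 12)→(2, 0): d=(2,-12) top-left  bias=+0
  edge (2, 0)→(6, 0): d=(4,0) top-left  bias=+0
    (1,0)@(3, 1): e=[30,14,4] → █
    (2,0)@(5, 1): e=[6,38,4] → █
    (3,0)@(7, 1): e=[-18,62,4] → ·
    (1,1)@(3, 3): e=[18,18,12] → █
    (2,1)@(5, 3): e=[-6,42,12] → ·
    (1,2)@(3, 5): e=[6,22,20] → █
    (2,2)@(5, 5): e=[-18,46,20] → ·
    (0,3)@(1, 7): e=[18,2,28] → █
    (1,3)@(3, 7): e=[-6,26,28] → ·
    (0,4)@(1, 9): e=[6,6,36] → █
    (1,4)@(3, 9): e=[-18,30,36] → ·
    (0,5)@(1, 11): e=[-6,10,44] → ·
  covered (6 px):
    · █ █ · · · ·
    · █ · · · · ·
    · █ · · · · ·
    █ · · · · · ·
    █ · · · · · ·
    · · · · · · ·
    · · · · · · ·
    · · · · · · ·
    · · · · · · ·
    · · · · · · ·
T1:
  2·area = 35  (B↔C swapped to make it positive)
  edge (4, 14)→(5, 7): d=(1,-7) top-left  bias=+0
  edge (5, 7)→(9, 14): d=(4,7) right/bottom  bias=-1
  edge (9, 14)→(4, 14): d=(-5,0) right/bottom  bias=-1
    (2,3)@(5, 7): e=[0,0,35] → ·  [on edge]
    (2,4)@(5, 9): e=[2,8,25] → █
    (3,4)@(7, 9): e=[16,-6,25] → ·
    (2,5)@(5, 11): e=[4,16,15] → █
    (3,5)@(7, 11): e=[18,2,15] → █
    (4,5)@(9, 11): e=[32,-12,15] → ·
    (2,6)@(5, 13): e=[6,24,5] → █
    (4,6)@(9, 13): e=[34,-4,5] → ·
    (2,7)@(5, 15): e=[8,32,-5] → ·
    (3,7)@(7, 15): e=[22,18,-5] → ·
  covered (5 px):
    · · · · · · ·
    · · · · · · ·
    · · · · · · ·
    · · · · · · ·
    · · █ · · · ·
    · · █ █ · · ·
    · · █ █ · · ·
    · · · · · · ·
    · · · · · · ·
    · · · · · · ·
T2:
  2·area = 168  (B↔C swapped to make it positive)
  edge (0, 2)→(12, 2): d=(12,0) top-left  bias=+0
  edge (12, 2)→(2, 16): d=(-10,14) right/bottom  bias=-1
  edge (2, 16)→(0, 2): d=(-2,-14) top-left  bias=+0
    (0,1)@(1, 3): e=[12,144,12] → █
    (1,1)@(3, 3): e=[12,116,40] → █
    (2,1)@(5, 3): e=[12,88,68] → █
    (3,1)@(7, 3): e=[12,60,96] → █
    (4,1)@(9, 3): e=[12,32,124] → █
    (5,1)@(11, 3): e=[12,4,152] → █
    (6,1)@(13, 3): e=[12,-24,180] → ·
    (0,2)@(1, 5): e=[36,124,8] → █
    (5,2)@(11, 5): e=[36,-16,148] → ·
    (0,3)@(1, 7): e=[60,104,4] → █
    (4,3)@(9, 7): e=[60,-8,116] → ·
    (0,4)@(1, 9): e=[84,84,0] → █  [on edge]
    (3,4)@(7, 9): e=[84,0,84] → ·  [on edge]
  covered (21 px):
    · · · · · · ·
    █ █ █ █ █ █ ·
    █ █ █ █ █ · ·
    █ █ █ █ · · ·
    █ █ █ · · · ·
    · █ █ · · · ·
    · █ · · · · ·
    · · · · · · ·
    · · · · · · ·
    · · · · · · ·

Z-buffer (winner per pixel, '.' = empty):
  . 0 0 . . . .
  2 2 2 2 2 2 .
  2 2 2 2 2 . .
  2 2 2 2 . . .
  2 2 2 . . . .
  . 2 2 1 . . .
  . 2 1 1 . . .
  . . . . . . .
  . . . . . . .
  . . . . . . .

Answer: -1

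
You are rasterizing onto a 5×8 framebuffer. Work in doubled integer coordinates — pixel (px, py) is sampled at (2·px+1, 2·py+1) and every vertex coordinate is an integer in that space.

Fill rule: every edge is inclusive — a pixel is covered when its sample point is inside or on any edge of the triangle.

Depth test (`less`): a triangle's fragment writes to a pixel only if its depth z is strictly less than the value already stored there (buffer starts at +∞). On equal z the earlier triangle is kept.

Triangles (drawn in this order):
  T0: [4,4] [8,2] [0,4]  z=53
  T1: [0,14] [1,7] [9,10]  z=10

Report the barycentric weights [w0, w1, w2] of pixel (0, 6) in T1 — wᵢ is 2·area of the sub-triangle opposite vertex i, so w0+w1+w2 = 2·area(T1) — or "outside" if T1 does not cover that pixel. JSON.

T0:
  2·area = 8  (B↔C swapped to make it positive)
  edge (4, 4)→(0, 4): d=(-4,0) inclusive
  edge (0, 4)→(8, 2): d=(8,-2) inclusive
  edge (8, 2)→(4, 4): d=(-4,2) inclusive
    (2,1)@(5, 3): e=[4,2,2] → #
    (3,1)@(7, 3): e=[4,6,-2] → ·
    (2,2)@(5, 5): e=[-4,18,-6] → ·
  covered (1 px):
    · · · · ·
    · · # · ·
    · · · · ·
    · · · · ·
    · · · · ·
    · · · · ·
    · · · · ·
    · · · · ·
T1:
  2·area = 59
  edge (0, 14)→(1, 7): d=(1,-7) inclusive
  edge (1, 7)→(9, 10): d=(8,3) inclusive
  edge (9, 10)→(0, 14): d=(-9,4) inclusive
    (0,3)@(1, 7): e=[0,0,59] → #  [on edge]
    (1,3)@(3, 7): e=[14,-6,51] → ·
    (0,4)@(1, 9): e=[2,16,41] → #
    (1,4)@(3, 9): e=[16,10,33] → #
    (2,4)@(5, 9): e=[30,4,25] → #
    (3,4)@(7, 9): e=[44,-2,17] → ·
    (0,5)@(1, 11): e=[4,32,23] → #
    (3,5)@(7, 11): e=[46,14,-1] → ·
    (0,6)@(1, 13): e=[6,48,5] → #
    (1,6)@(3, 13): e=[20,42,-3] → ·
    (2,6)@(5, 13): e=[34,36,-11] → ·
    (0,7)@(1, 15): e=[8,64,-13] → ·
  covered (8 px):
    · · · · ·
    · · · · ·
    · · · · ·
    # · · · ·
    # # # · ·
    # # # · ·
    # · · · ·
    · · · · ·

Final: [48,5,6]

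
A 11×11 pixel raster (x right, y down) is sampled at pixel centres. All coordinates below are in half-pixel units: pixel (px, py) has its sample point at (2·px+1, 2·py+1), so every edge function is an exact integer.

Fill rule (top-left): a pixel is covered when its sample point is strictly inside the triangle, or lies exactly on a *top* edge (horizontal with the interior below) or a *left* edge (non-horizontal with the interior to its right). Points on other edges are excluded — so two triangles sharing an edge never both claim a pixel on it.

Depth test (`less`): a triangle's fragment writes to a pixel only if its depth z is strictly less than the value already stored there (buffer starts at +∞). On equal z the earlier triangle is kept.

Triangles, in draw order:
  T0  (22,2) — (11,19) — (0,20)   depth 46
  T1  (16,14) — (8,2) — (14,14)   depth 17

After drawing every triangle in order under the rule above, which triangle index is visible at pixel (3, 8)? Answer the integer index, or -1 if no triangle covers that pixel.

T0:
  2·area = 176
  edge (22, 2)→(11, 19): d=(-11,17) right/bottom  bias=-1
  edge (11, 19)→(0, 20): d=(-11,1) right/bottom  bias=-1
  edge (0, 20)→(22, 2): d=(22,-18) top-left  bias=+0
    (10,1)@(21, 3): e=[6,166,4] → █
    (9,2)@(19, 5): e=[18,146,12] → █
    (10,2)@(21, 5): e=[-16,144,48] → ·
    (8,3)@(17, 7): e=[30,126,20] → █
    (9,3)@(19, 7): e=[-4,124,56] → ·
    (7,4)@(15, 9): e=[42,106,28] → █
    (9,4)@(19, 9): e=[-26,102,100] → ·
    (5,5)@(11, 11): e=[88,88,0] → █  [on edge]
    (6,5)@(13, 11): e=[54,86,36] → █
    (8,5)@(17, 11): e=[-14,82,108] → ·
    (4,6)@(9, 13): e=[100,68,8] → █
    (7,6)@(15, 13): e=[-2,62,116] → ·
    (5,9)@(11, 19): e=[0,0,176] → ·  [on edge]
  covered (23 px):
    · · · · · · · · · · ·
    · · · · · · · · · · █
    · · · · · · · · · █ ·
    · · · · · · · · █ · ·
    · · · · · · · █ █ · ·
    · · · · · █ █ █ · · ·
    · · · · █ █ █ · · · ·
    · · · █ █ █ █ · · · ·
    · · █ █ █ █ · · · · ·
    · █ █ █ █ · · · · · ·
    · · · · · · · · · · ·
T1:
  2·area = 24  (B↔C swapped to make it positive)
  edge (16, 14)→(14, 14): d=(-2,0) right/bottom  bias=-1
  edge (14, 14)→(8, 2): d=(-6,-12) top-left  bias=+0
  edge (8, 2)→(16, 14): d=(8,12) right/bottom  bias=-1
    (5,3)@(11, 7): e=[14,6,4] → █
    (6,3)@(13, 7): e=[14,30,-20] → ·
    (5,4)@(11, 9): e=[10,-6,20] → ·
    (6,5)@(13, 11): e=[6,6,12] → █
    (7,5)@(15, 11): e=[6,30,-12] → ·
    (6,6)@(13, 13): e=[2,-6,28] → ·
    (7,6)@(15, 13): e=[2,18,4] → █
    (8,6)@(17, 13): e=[2,42,-20] → ·
    (7,7)@(15, 15): e=[-2,6,20] → ·
  covered (3 px):
    · · · · · · · · · · ·
    · · · · · · · · · · ·
    · · · · · · · · · · ·
    · · · · · █ · · · · ·
    · · · · · · · · · · ·
    · · · · · · █ · · · ·
    · · · · · · · █ · · ·
    · · · · · · · · · · ·
    · · · · · · · · · · ·
    · · · · · · · · · · ·
    · · · · · · · · · · ·

Z-buffer (winner per pixel, '.' = empty):
  . . . . . . . . . . .
  . . . . . . . . . . 0
  . . . . . . . . . 0 .
  . . . . . 1 . . 0 . .
  . . . . . . . 0 0 . .
  . . . . . 0 1 0 . . .
  . . . . 0 0 0 1 . . .
  . . . 0 0 0 0 . . . .
  . . 0 0 0 0 . . . . .
  . 0 0 0 0 . . . . . .
  . . . . . . . . . . .

Final: 0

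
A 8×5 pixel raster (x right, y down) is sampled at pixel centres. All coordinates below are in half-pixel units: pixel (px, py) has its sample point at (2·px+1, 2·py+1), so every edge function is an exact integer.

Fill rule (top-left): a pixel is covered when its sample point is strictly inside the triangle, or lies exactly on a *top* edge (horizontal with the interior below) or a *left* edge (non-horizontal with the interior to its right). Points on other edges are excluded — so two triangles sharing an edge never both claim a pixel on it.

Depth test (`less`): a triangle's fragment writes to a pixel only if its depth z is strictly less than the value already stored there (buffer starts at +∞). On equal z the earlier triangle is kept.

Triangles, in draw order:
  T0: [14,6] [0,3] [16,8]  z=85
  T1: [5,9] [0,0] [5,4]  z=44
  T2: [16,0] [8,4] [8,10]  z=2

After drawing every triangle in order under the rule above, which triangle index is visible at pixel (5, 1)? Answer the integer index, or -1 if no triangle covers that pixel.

T0:
  2·area = 22  (B↔C swapped to make it positive)
  edge (14, 6)→(16, 8): d=(2,2) right/bottom  bias=-1
  edge (16, 8)→(0, 3): d=(-16,-5) top-left  bias=+0
  edge (0, 3)→(14, 6): d=(14,3) right/bottom  bias=-1
    (4,0)@(9, 1): e=[0,77,-55] → .  [on edge]
    (5,1)@(11, 3): e=[0,55,-33] → .  [on edge]
    (3,2)@(7, 5): e=[12,3,7] → X
    (4,2)@(9, 5): e=[8,13,1] → X
    (5,2)@(11, 5): e=[4,23,-5] → .
    (6,2)@(13, 5): e=[0,33,-11] → .  [on edge]
    (3,3)@(7, 7): e=[16,-29,35] → .
    (4,3)@(9, 7): e=[12,-19,29] → .
    (6,3)@(13, 7): e=[4,1,17] → X
    (7,3)@(15, 7): e=[0,11,11] → .  [on edge]
    (6,4)@(13, 9): e=[8,-31,45] → .
  covered (3 px):
    . . . . . . . .
    . . . . . . . .
    . . . X X . . .
    . . . . . . X .
    . . . . . . . .
T1:
  2·area = 25
  edge (5, 9)→(0, 0): d=(-5,-9) top-left  bias=+0
  edge (0, 0)→(5, 4): d=(5,4) right/bottom  bias=-1
  edge (5, 4)→(5, 9): d=(0,5) right/bottom  bias=-1
    (0,0)@(1, 1): e=[4,1,20] → X
    (1,0)@(3, 1): e=[22,-7,10] → .
    (2,0)@(5, 1): e=[40,-15,0] → .  [on edge]
    (0,1)@(1, 3): e=[-6,11,20] → .
    (1,1)@(3, 3): e=[12,3,10] → X
    (2,1)@(5, 3): e=[30,-5,0] → .  [on edge]
    (1,2)@(3, 5): e=[2,13,10] → X
    (2,2)@(5, 5): e=[20,5,0] → .  [on edge]
    (1,3)@(3, 7): e=[-8,23,10] → .
    (2,3)@(5, 7): e=[10,15,0] → .  [on edge]
    (2,4)@(5, 9): e=[0,25,0] → .  [on edge]
  covered (3 px):
    X . . . . . . .
    . X . . . . . .
    . X . . . . . .
    . . . . . . . .
    . . . . . . . .
T2:
  2·area = 48  (B↔C swapped to make it positive)
  edge (16, 0)→(8, 10): d=(-8,10) right/bottom  bias=-1
  edge (8, 10)→(8, 4): d=(0,-6) top-left  bias=+0
  edge (8, 4)→(16, 0): d=(8,-4) top-left  bias=+0
    (7,0)@(15, 1): e=[2,42,4] → X
    (5,1)@(11, 3): e=[26,18,4] → X
    (6,1)@(13, 3): e=[6,30,12] → X
    (7,1)@(15, 3): e=[-14,42,20] → .
    (4,2)@(9, 5): e=[30,6,12] → X
    (6,2)@(13, 5): e=[-10,30,28] → .
    (4,3)@(9, 7): e=[14,6,28] → X
    (5,3)@(11, 7): e=[-6,18,36] → .
    (4,4)@(9, 9): e=[-2,6,44] → .
  covered (6 px):
    . . . . . . . X
    . . . . . X X .
    . . . . X X . .
    . . . . X . . .
    . . . . . . . .

Z-buffer (winner per pixel, '.' = empty):
  1 . . . . . . 2
  . 1 . . . 2 2 .
  . 1 . 0 2 2 . .
  . . . . 2 . 0 .
  . . . . . . . .

Result: 2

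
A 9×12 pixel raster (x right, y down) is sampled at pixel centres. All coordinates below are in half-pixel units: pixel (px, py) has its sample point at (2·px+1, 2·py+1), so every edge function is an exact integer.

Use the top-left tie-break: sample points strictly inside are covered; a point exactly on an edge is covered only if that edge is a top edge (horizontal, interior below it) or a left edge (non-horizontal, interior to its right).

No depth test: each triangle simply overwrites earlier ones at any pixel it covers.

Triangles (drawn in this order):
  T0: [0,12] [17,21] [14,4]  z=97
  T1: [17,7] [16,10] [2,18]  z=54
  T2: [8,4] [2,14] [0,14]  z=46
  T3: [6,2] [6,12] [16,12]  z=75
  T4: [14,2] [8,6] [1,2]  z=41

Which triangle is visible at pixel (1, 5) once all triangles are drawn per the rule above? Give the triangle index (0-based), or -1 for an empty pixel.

T0:
  2·area = 262  (B↔C swapped to make it positive)
  edge (0, 12)→(14, 4): d=(14,-8) top-left  bias=+0
  edge (14, 4)→(17, 21): d=(3,17) right/bottom  bias=-1
  edge (17, 21)→(0, 12): d=(-17,-9) top-left  bias=+0
    (6,2)@(13, 5): e=[6,20,236] → █
    (7,2)@(15, 5): e=[22,-14,254] → ·
    (4,3)@(9, 7): e=[2,94,166] → █
    (5,3)@(11, 7): e=[18,60,184] → █
    (7,3)@(15, 7): e=[50,-8,220] → ·
    (3,4)@(7, 9): e=[14,134,114] → █
    (7,4)@(15, 9): e=[78,-2,186] → ·
    (1,5)@(3, 11): e=[10,208,44] → █
    (2,5)@(5, 11): e=[26,174,62] → █
    (7,5)@(15, 11): e=[106,4,152] → █
    (8,5)@(17, 11): e=[122,-30,170] → ·
    (1,6)@(3, 13): e=[38,214,10] → █
    (8,10)@(17, 21): e=[262,0,0] → ·  [on edge]
  covered (31 px):
    · · · · · · · · ·
    · · · · · · · · ·
    · · · · · · █ · ·
    · · · · █ █ █ · ·
    · · · █ █ █ █ · ·
    · █ █ █ █ █ █ █ ·
    · █ █ █ █ █ █ █ ·
    · · · █ █ █ █ █ ·
    · · · · · █ █ █ ·
    · · · · · · · █ ·
    · · · · · · · · ·
    · · · · · · · · ·
T1:
  2·area = 34
  edge (17, 7)→(16, 10): d=(-1,3) right/bottom  bias=-1
  edge (16, 10)→(2, 18): d=(-14,8) right/bottom  bias=-1
  edge (2, 18)→(17, 7): d=(15,-11) top-left  bias=+0
    (8,3)@(17, 7): e=[0,34,0] → ·  [on edge]
    (7,4)@(15, 9): e=[4,22,8] → █
    (8,4)@(17, 9): e=[-2,6,30] → ·
    (6,5)@(13, 11): e=[8,10,16] → █
    (7,5)@(15, 11): e=[2,-6,38] → ·
    (4,6)@(9, 13): e=[18,14,2] → █
    (5,6)@(11, 13): e=[12,-2,24] → ·
    (6,6)@(13, 13): e=[6,-18,46] → ·
    (7,6)@(15, 13): e=[0,-34,68] → ·  [on edge]
    (3,7)@(7, 15): e=[22,2,10] → █
    (4,7)@(9, 15): e=[16,-14,32] → ·
    (3,8)@(7, 17): e=[20,-26,40] → ·
    (6,9)@(13, 19): e=[0,-102,136] → ·  [on edge]
  covered (4 px):
    · · · · · · · · ·
    · · · · · · · · ·
    · · · · · · · · ·
    · · · · · · · · ·
    · · · · · · · █ ·
    · · · · · · █ · ·
    · · · · █ · · · ·
    · · · █ · · · · ·
    · · · · · · · · ·
    · · · · · · · · ·
    · · · · · · · · ·
    · · · · · · · · ·
T2:
  2·area = 20
  edge (8, 4)→(2, 14): d=(-6,10) right/bottom  bias=-1
  edge (2, 14)→(0, 14): d=(-2,0) right/bottom  bias=-1
  edge (0, 14)→(8, 4): d=(8,-10) top-left  bias=+0
    (2,4)@(5, 9): e=[0,10,10] → ·  [on edge]
    (1,5)@(3, 11): e=[8,6,6] → █
    (2,5)@(5, 11): e=[-12,6,26] → ·
    (0,6)@(1, 13): e=[16,2,2] → █
    (1,6)@(3, 13): e=[-4,2,22] → ·
    (0,7)@(1, 15): e=[4,-2,18] → ·
  covered (2 px):
    · · · · · · · · ·
    · · · · · · · · ·
    · · · · · · · · ·
    · · · · · · · · ·
    · · · · · · · · ·
    · █ · · · · · · ·
    █ · · · · · · · ·
    · · · · · · · · ·
    · · · · · · · · ·
    · · · · · · · · ·
    · · · · · · · · ·
    · · · · · · · · ·
T3:
  2·area = 100  (B↔C swapped to make it positive)
  edge (6, 2)→(16, 12): d=(10,10) right/bottom  bias=-1
  edge (16, 12)→(6, 12): d=(-10,0) right/bottom  bias=-1
  edge (6, 12)→(6, 2): d=(0,-10) top-left  bias=+0
    (2,0)@(5, 1): e=[0,110,-10] → ·  [on edge]
    (3,1)@(7, 3): e=[0,90,10] → ·  [on edge]
    (3,2)@(7, 5): e=[20,70,10] → █
    (4,2)@(9, 5): e=[0,70,30] → ·  [on edge]
    (3,3)@(7, 7): e=[40,50,10] → █
    (4,3)@(9, 7): e=[20,50,30] → █
    (5,3)@(11, 7): e=[0,50,50] → ·  [on edge]
    (3,4)@(7, 9): e=[60,30,10] → █
    (5,4)@(11, 9): e=[20,30,50] → █
    (6,4)@(13, 9): e=[0,30,70] → ·  [on edge]
    (3,5)@(7, 11): e=[80,10,10] → █
    (6,5)@(13, 11): e=[20,10,70] → █
    (7,5)@(15, 11): e=[0,10,90] → ·  [on edge]
    (8,6)@(17, 13): e=[0,-10,110] → ·  [on edge]
  covered (10 px):
    · · · · · · · · ·
    · · · · · · · · ·
    · · · █ · · · · ·
    · · · █ █ · · · ·
    · · · █ █ █ · · ·
    · · · █ █ █ █ · ·
    · · · · · · · · ·
    · · · · · · · · ·
    · · · · · · · · ·
    · · · · · · · · ·
    · · · · · · · · ·
    · · · · · · · · ·
T4:
  2·area = 52
  edge (14, 2)→(8, 6): d=(-6,4) right/bottom  bias=-1
  edge (8, 6)→(1, 2): d=(-7,-4) top-left  bias=+0
  edge (1, 2)→(14, 2): d=(13,0) top-left  bias=+0
    (1,1)@(3, 3): e=[38,1,13] → █
    (2,1)@(5, 3): e=[30,9,13] → █
    (3,1)@(7, 3): e=[22,17,13] → █
    (4,1)@(9, 3): e=[14,25,13] → █
    (5,1)@(11, 3): e=[6,33,13] → █
    (6,1)@(13, 3): e=[-2,41,13] → ·
    (1,2)@(3, 5): e=[26,-13,39] → ·
    (2,2)@(5, 5): e=[18,-5,39] → ·
    (3,2)@(7, 5): e=[10,3,39] → █
    (5,2)@(11, 5): e=[-6,19,39] → ·
    (3,3)@(7, 7): e=[-2,-11,65] → ·
    (4,3)@(9, 7): e=[-10,-3,65] → ·
  covered (7 px):
    · · · · · · · · ·
    · █ █ █ █ █ · · ·
    · · · █ █ · · · ·
    · · · · · · · · ·
    · · · · · · · · ·
    · · · · · · · · ·
    · · · · · · · · ·
    · · · · · · · · ·
    · · · · · · · · ·
    · · · · · · · · ·
    · · · · · · · · ·
    · · · · · · · · ·

Z-buffer (winner per pixel, '.' = empty):
  . . . . . . . . .
  . 4 4 4 4 4 . . .
  . . . 4 4 . 0 . .
  . . . 3 3 0 0 . .
  . . . 3 3 3 0 1 .
  . 2 0 3 3 3 3 0 .
  2 0 0 0 1 0 0 0 .
  . . . 1 0 0 0 0 .
  . . . . . 0 0 0 .
  . . . . . . . 0 .
  . . . . . . . . .
  . . . . . . . . .

Final: 2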